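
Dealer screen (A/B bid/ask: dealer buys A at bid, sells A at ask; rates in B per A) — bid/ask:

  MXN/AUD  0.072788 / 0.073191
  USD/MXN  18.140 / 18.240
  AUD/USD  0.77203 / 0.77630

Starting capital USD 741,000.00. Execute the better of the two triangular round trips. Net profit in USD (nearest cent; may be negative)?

Net profit: USD 14,352.12

Best loop USD → MXN → AUD → USD:
USD 741,000.00 × 18.140 (sell USD at bid) = MXN 13,441,740.00
MXN 13,441,740.00 × 0.072788 (sell MXN at bid) = AUD 978,397.37
AUD 978,397.37 × 0.77203 (sell AUD at bid) = USD 755,352.12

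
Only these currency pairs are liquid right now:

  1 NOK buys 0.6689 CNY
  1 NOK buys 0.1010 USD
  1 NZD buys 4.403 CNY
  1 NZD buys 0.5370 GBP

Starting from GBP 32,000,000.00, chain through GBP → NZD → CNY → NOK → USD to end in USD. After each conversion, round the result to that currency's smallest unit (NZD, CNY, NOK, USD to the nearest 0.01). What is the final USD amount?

GBP 32,000,000.00 ÷ 0.5370 = NZD 59,590,316.57
NZD 59,590,316.57 × 4.403 = CNY 262,376,163.86
CNY 262,376,163.86 ÷ 0.6689 = NOK 392,250,207.59
NOK 392,250,207.59 × 0.1010 = USD 39,617,270.97

USD 39,617,270.97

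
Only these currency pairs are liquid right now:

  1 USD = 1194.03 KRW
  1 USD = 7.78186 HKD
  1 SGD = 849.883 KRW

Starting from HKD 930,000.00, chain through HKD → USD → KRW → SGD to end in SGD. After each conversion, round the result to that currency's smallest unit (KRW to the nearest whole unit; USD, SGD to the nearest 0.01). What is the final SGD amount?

SGD 167,901.90

HKD 930,000.00 ÷ 7.78186 = USD 119,508.70
USD 119,508.70 × 1194.03 = KRW 142,696,973
KRW 142,696,973 ÷ 849.883 = SGD 167,901.90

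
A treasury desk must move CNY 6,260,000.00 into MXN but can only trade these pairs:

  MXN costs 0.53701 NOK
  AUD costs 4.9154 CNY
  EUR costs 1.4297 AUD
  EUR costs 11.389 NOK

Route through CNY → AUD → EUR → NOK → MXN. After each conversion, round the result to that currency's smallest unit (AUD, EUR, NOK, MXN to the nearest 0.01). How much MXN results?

MXN 18,891,818.74

CNY 6,260,000.00 ÷ 4.9154 = AUD 1,273,548.44
AUD 1,273,548.44 ÷ 1.4297 = EUR 890,780.19
EUR 890,780.19 × 11.389 = NOK 10,145,095.58
NOK 10,145,095.58 ÷ 0.53701 = MXN 18,891,818.74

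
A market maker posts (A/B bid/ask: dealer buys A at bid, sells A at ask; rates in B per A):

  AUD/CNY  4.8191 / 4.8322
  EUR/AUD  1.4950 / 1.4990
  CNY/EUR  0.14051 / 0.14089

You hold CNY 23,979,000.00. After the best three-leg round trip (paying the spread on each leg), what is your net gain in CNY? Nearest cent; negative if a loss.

Net profit: CNY 295,228.32

Best loop CNY → EUR → AUD → CNY:
CNY 23,979,000.00 × 0.14051 (sell CNY at bid) = EUR 3,369,289.29
EUR 3,369,289.29 × 1.4950 (sell EUR at bid) = AUD 5,037,087.49
AUD 5,037,087.49 × 4.8191 (sell AUD at bid) = CNY 24,274,228.32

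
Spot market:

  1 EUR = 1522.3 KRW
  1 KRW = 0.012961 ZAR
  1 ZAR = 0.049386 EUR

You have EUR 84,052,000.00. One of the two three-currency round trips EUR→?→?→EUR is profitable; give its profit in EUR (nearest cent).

Profitable loop is EUR → ZAR → KRW → EUR:
EUR 84,052,000.00 ÷ 0.049386 = ZAR 1,701,939,821.00
ZAR 1,701,939,821.00 ÷ 0.012961 = KRW 131,312,384,924
KRW 131,312,384,924 ÷ 1522.3 = EUR 86,259,203.13
Profit = EUR 86,259,203.13 − EUR 84,052,000.00

Profit: EUR 2,207,203.13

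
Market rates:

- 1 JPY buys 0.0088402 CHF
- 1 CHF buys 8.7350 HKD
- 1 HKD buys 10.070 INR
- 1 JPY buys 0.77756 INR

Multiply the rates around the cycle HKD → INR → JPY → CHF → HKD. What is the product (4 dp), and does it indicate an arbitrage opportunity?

1.0000 (no arbitrage)

Around HKD → INR → JPY → CHF → HKD: 1 × 10.070 ÷ 0.77756 × 0.0088402 × 8.7350 = 1.000047
Product ≈ 1 (deviation 0.005%, within rounding noise).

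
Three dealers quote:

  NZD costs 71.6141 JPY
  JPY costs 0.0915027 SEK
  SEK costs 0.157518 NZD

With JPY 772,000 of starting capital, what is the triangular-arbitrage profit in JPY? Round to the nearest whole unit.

Profit: JPY 24,856

Profitable loop is JPY → SEK → NZD → JPY:
JPY 772,000 × 0.0915027 = SEK 70,640.08
SEK 70,640.08 × 0.157518 = NZD 11,127.08
NZD 11,127.08 × 71.6141 = JPY 796,856
Profit = JPY 796,856 − JPY 772,000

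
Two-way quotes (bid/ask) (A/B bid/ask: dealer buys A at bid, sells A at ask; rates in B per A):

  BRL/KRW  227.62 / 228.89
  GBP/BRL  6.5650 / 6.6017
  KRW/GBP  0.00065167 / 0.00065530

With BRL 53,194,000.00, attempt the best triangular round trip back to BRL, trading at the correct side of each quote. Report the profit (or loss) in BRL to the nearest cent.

Best loop BRL → GBP → KRW → BRL:
BRL 53,194,000.00 ÷ 6.6017 (buy GBP at ask) = GBP 8,057,621.52
GBP 8,057,621.52 ÷ 0.00065530 (buy KRW at ask) = KRW 12,296,080,454
KRW 12,296,080,454 ÷ 228.89 (buy BRL at ask) = BRL 53,720,479.07

Net profit: BRL 526,479.07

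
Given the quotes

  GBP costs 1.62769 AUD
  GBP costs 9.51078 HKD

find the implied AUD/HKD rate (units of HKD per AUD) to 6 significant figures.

AUD/HKD = 5.84312

1 AUD ÷ 1.62769 = 0.614368 GBP
0.614368 GBP × 9.51078 = 5.84312 HKD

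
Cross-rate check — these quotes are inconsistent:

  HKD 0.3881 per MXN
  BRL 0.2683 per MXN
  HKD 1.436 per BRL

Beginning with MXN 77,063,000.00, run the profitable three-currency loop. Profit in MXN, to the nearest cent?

Profit: MXN 564,293.01

Profitable loop is MXN → HKD → BRL → MXN:
MXN 77,063,000.00 × 0.3881 = HKD 29,908,150.30
HKD 29,908,150.30 ÷ 1.436 = BRL 20,827,402.72
BRL 20,827,402.72 ÷ 0.2683 = MXN 77,627,293.01
Profit = MXN 77,627,293.01 − MXN 77,063,000.00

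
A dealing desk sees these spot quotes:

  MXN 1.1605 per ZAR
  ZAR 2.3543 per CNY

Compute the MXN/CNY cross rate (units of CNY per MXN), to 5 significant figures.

1 MXN ÷ 1.1605 = 0.861698 ZAR
0.861698 ZAR ÷ 2.3543 = 0.36601 CNY

MXN/CNY = 0.36601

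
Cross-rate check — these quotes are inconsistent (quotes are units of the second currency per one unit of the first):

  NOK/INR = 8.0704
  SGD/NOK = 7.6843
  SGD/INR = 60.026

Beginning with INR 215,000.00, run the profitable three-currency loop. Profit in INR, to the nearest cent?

Profit: INR 7,125.51

Profitable loop is INR → SGD → NOK → INR:
INR 215,000.00 ÷ 60.026 = SGD 3,581.78
SGD 3,581.78 × 7.6843 = NOK 27,523.48
NOK 27,523.48 × 8.0704 = INR 222,125.51
Profit = INR 222,125.51 − INR 215,000.00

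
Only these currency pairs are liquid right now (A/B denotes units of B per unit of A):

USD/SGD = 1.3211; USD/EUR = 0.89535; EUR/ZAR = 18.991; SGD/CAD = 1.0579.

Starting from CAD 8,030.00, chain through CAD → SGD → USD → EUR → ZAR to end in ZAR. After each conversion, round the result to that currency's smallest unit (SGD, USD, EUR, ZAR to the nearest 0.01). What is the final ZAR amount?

CAD 8,030.00 ÷ 1.0579 = SGD 7,590.51
SGD 7,590.51 ÷ 1.3211 = USD 5,745.60
USD 5,745.60 × 0.89535 = EUR 5,144.32
EUR 5,144.32 × 18.991 = ZAR 97,695.78

ZAR 97,695.78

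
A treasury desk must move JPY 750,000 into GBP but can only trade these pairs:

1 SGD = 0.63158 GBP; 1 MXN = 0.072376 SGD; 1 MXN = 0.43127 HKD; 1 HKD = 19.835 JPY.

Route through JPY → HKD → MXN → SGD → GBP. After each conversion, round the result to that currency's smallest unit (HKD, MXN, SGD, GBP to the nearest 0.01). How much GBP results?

JPY 750,000 ÷ 19.835 = HKD 37,811.95
HKD 37,811.95 ÷ 0.43127 = MXN 87,675.82
MXN 87,675.82 × 0.072376 = SGD 6,345.63
SGD 6,345.63 × 0.63158 = GBP 4,007.77

GBP 4,007.77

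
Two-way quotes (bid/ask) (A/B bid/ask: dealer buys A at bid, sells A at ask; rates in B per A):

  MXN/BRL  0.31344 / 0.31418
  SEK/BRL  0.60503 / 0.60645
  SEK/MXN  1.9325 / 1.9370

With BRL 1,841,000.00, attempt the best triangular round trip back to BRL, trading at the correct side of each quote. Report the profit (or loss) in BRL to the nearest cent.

Best loop BRL → SEK → MXN → BRL:
BRL 1,841,000.00 ÷ 0.60645 (buy SEK at ask) = SEK 3,035,699.56
SEK 3,035,699.56 × 1.9325 (sell SEK at bid) = MXN 5,866,489.41
MXN 5,866,489.41 × 0.31344 (sell MXN at bid) = BRL 1,838,792.44

Net result: BRL -2,207.56 (no profitable arbitrage after spreads)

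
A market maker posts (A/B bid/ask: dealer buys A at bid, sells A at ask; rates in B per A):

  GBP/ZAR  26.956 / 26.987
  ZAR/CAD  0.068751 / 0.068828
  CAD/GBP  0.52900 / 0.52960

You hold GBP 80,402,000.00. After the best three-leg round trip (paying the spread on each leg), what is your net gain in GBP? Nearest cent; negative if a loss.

Best loop GBP → CAD → ZAR → GBP:
GBP 80,402,000.00 ÷ 0.52960 (buy CAD at ask) = CAD 151,816,465.26
CAD 151,816,465.26 ÷ 0.068828 (buy ZAR at ask) = ZAR 2,205,736,985.77
ZAR 2,205,736,985.77 ÷ 26.987 (buy GBP at ask) = GBP 81,733,315.51

Net profit: GBP 1,331,315.51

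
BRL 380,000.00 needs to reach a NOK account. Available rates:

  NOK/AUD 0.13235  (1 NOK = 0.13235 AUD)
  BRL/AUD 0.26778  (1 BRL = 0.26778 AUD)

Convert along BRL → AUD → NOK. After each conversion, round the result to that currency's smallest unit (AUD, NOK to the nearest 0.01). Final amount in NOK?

BRL 380,000.00 × 0.26778 = AUD 101,756.40
AUD 101,756.40 ÷ 0.13235 = NOK 768,843.22

NOK 768,843.22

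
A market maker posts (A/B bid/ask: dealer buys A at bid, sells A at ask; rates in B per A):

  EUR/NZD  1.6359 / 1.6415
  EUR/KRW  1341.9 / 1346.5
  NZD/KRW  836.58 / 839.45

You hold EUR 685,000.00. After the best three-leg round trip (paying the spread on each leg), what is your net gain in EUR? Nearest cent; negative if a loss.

Best loop EUR → NZD → KRW → EUR:
EUR 685,000.00 × 1.6359 (sell EUR at bid) = NZD 1,120,591.50
NZD 1,120,591.50 × 836.58 (sell NZD at bid) = KRW 937,464,437
KRW 937,464,437 ÷ 1346.5 (buy EUR at ask) = EUR 696,223.12

Net profit: EUR 11,223.12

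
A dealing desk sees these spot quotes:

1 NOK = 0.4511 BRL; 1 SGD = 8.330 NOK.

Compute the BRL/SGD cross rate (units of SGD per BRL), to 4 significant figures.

1 BRL ÷ 0.4511 = 2.2168 NOK
2.2168 NOK ÷ 8.330 = 0.266123 SGD

BRL/SGD = 0.2661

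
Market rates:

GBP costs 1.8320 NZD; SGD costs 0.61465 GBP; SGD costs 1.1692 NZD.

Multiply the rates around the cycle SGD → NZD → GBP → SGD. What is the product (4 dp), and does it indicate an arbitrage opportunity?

1.0383 (arbitrage exists)

Around SGD → NZD → GBP → SGD: 1 × 1.1692 ÷ 1.8320 ÷ 0.61465 = 1.038330
Product > 1; profitable direction is SGD → NZD → GBP → SGD.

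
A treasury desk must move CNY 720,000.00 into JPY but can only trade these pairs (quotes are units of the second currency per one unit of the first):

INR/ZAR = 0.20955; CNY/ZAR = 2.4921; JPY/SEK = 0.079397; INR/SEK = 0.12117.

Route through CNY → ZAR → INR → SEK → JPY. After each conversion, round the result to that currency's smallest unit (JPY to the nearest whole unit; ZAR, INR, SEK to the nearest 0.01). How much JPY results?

CNY 720,000.00 × 2.4921 = ZAR 1,794,312.00
ZAR 1,794,312.00 ÷ 0.20955 = INR 8,562,691.48
INR 8,562,691.48 × 0.12117 = SEK 1,037,541.33
SEK 1,037,541.33 ÷ 0.079397 = JPY 13,067,765

JPY 13,067,765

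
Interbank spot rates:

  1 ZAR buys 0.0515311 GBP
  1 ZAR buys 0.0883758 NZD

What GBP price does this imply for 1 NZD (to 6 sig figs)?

1 NZD ÷ 0.0883758 = 11.3153 ZAR
11.3153 ZAR × 0.0515311 = 0.583091 GBP

NZD/GBP = 0.583091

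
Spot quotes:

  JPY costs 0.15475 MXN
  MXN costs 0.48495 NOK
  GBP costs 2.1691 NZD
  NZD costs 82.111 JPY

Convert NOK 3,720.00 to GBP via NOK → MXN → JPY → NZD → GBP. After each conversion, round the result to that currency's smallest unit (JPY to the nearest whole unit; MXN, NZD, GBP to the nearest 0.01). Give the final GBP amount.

GBP 278.31

NOK 3,720.00 ÷ 0.48495 = MXN 7,670.89
MXN 7,670.89 ÷ 0.15475 = JPY 49,570
JPY 49,570 ÷ 82.111 = NZD 603.69
NZD 603.69 ÷ 2.1691 = GBP 278.31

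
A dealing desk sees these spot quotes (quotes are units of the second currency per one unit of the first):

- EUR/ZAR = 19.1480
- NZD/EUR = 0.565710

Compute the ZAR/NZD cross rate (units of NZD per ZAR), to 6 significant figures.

1 ZAR ÷ 19.1480 = 0.0522248 EUR
0.0522248 EUR ÷ 0.565710 = 0.0923172 NZD

ZAR/NZD = 0.0923172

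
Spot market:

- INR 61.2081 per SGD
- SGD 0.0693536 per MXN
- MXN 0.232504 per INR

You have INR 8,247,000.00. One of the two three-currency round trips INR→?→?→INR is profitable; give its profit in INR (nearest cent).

Profitable loop is INR → SGD → MXN → INR:
INR 8,247,000.00 ÷ 61.2081 = SGD 134,737.07
SGD 134,737.07 ÷ 0.0693536 = MXN 1,942,755.23
MXN 1,942,755.23 ÷ 0.232504 = INR 8,355,792.72
Profit = INR 8,355,792.72 − INR 8,247,000.00

Profit: INR 108,792.72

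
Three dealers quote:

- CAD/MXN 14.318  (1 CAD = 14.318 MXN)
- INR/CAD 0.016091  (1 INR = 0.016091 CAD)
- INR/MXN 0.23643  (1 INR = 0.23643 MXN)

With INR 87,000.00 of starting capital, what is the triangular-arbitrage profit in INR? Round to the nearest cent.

Profitable loop is INR → MXN → CAD → INR:
INR 87,000.00 × 0.23643 = MXN 20,569.41
MXN 20,569.41 ÷ 14.318 = CAD 1,436.61
CAD 1,436.61 ÷ 0.016091 = INR 89,280.46
Profit = INR 89,280.46 − INR 87,000.00

Profit: INR 2,280.46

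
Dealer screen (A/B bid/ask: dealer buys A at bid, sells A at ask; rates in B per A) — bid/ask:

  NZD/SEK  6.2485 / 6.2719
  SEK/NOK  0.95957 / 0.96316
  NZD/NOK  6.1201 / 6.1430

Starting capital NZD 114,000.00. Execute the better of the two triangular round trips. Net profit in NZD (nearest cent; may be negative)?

Best loop NZD → NOK → SEK → NZD:
NZD 114,000.00 × 6.1201 (sell NZD at bid) = NOK 697,691.40
NOK 697,691.40 ÷ 0.96316 (buy SEK at ask) = SEK 724,377.47
SEK 724,377.47 ÷ 6.2719 (buy NZD at ask) = NZD 115,495.70

Net profit: NZD 1,495.70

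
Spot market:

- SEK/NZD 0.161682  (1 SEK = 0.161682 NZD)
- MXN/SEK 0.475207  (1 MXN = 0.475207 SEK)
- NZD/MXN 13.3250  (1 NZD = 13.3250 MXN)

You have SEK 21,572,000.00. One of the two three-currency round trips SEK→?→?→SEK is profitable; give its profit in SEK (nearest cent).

Profitable loop is SEK → NZD → MXN → SEK:
SEK 21,572,000.00 × 0.161682 = NZD 3,487,804.10
NZD 3,487,804.10 × 13.3250 = MXN 46,474,989.69
MXN 46,474,989.69 × 0.475207 = SEK 22,085,240.42
Profit = SEK 22,085,240.42 − SEK 21,572,000.00

Profit: SEK 513,240.42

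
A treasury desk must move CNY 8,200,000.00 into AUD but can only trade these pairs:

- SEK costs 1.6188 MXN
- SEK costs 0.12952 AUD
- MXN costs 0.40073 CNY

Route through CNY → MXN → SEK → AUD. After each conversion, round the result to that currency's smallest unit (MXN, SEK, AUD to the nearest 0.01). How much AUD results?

CNY 8,200,000.00 ÷ 0.40073 = MXN 20,462,655.65
MXN 20,462,655.65 ÷ 1.6188 = SEK 12,640,632.35
SEK 12,640,632.35 × 0.12952 = AUD 1,637,214.70

AUD 1,637,214.70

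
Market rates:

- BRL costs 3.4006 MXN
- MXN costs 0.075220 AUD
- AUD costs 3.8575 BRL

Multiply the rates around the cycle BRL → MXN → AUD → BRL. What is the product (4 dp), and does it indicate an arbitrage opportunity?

Around BRL → MXN → AUD → BRL: 1 × 3.4006 × 0.075220 × 3.8575 = 0.986722
Product < 1; profitable direction is BRL → AUD → MXN → BRL.

0.9867 (arbitrage exists)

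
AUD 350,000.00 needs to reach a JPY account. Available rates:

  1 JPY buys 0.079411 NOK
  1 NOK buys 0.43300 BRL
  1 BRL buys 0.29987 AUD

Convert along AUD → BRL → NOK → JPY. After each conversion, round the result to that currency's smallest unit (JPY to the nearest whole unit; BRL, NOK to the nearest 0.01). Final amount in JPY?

JPY 33,944,269

AUD 350,000.00 ÷ 0.29987 = BRL 1,167,172.44
BRL 1,167,172.44 ÷ 0.43300 = NOK 2,695,548.36
NOK 2,695,548.36 ÷ 0.079411 = JPY 33,944,269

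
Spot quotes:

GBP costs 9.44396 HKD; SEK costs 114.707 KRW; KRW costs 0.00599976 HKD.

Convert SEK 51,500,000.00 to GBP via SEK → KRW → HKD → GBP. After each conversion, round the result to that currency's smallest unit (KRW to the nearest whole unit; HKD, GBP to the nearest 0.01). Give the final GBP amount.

SEK 51,500,000.00 × 114.707 = KRW 5,907,410,500
KRW 5,907,410,500 × 0.00599976 = HKD 35,443,045.22
HKD 35,443,045.22 ÷ 9.44396 = GBP 3,752,985.53

GBP 3,752,985.53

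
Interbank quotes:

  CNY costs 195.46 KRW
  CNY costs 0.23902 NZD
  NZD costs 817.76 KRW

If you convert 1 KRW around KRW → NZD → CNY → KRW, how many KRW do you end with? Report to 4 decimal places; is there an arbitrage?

1.0000 (no arbitrage)

Around KRW → NZD → CNY → KRW: 1 ÷ 817.76 ÷ 0.23902 × 195.46 = 0.999995
Product ≈ 1 (deviation 0.001%, within rounding noise).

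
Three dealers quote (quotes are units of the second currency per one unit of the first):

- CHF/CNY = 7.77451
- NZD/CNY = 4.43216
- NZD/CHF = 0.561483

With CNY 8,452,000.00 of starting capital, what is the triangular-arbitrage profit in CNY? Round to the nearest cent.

Profitable loop is CNY → CHF → NZD → CNY:
CNY 8,452,000.00 ÷ 7.77451 = CHF 1,087,142.47
CHF 1,087,142.47 ÷ 0.561483 = NZD 1,936,198.37
NZD 1,936,198.37 × 4.43216 = CNY 8,581,540.97
Profit = CNY 8,581,540.97 − CNY 8,452,000.00

Profit: CNY 129,540.97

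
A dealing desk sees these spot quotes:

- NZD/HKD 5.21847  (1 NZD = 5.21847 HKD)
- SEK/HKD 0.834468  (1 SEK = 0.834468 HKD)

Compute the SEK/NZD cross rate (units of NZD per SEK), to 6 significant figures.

SEK/NZD = 0.159907

1 SEK × 0.834468 = 0.834468 HKD
0.834468 HKD ÷ 5.21847 = 0.159907 NZD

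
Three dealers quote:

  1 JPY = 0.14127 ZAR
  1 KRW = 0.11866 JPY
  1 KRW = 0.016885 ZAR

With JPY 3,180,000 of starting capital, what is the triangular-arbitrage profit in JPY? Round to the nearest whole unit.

Profitable loop is JPY → KRW → ZAR → JPY:
JPY 3,180,000 ÷ 0.11866 = KRW 26,799,258
KRW 26,799,258 × 0.016885 = ZAR 452,505.48
ZAR 452,505.48 ÷ 0.14127 = JPY 3,203,125
Profit = JPY 3,203,125 − JPY 3,180,000

Profit: JPY 23,125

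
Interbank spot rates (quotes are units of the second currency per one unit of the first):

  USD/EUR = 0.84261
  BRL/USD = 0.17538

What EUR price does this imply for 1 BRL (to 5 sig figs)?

1 BRL × 0.17538 = 0.17538 USD
0.17538 USD × 0.84261 = 0.147777 EUR

BRL/EUR = 0.14778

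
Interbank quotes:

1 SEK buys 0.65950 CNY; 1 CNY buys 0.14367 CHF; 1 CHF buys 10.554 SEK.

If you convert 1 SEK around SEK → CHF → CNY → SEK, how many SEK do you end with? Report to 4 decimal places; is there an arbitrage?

Around SEK → CHF → CNY → SEK: 1 ÷ 10.554 ÷ 0.14367 ÷ 0.65950 = 1.000005
Product ≈ 1 (deviation 0.000%, within rounding noise).

1.0000 (no arbitrage)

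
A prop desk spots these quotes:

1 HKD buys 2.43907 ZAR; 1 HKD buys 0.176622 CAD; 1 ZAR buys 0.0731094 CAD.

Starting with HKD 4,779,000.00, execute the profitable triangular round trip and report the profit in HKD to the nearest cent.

Profitable loop is HKD → ZAR → CAD → HKD:
HKD 4,779,000.00 × 2.43907 = ZAR 11,656,315.53
ZAR 11,656,315.53 × 0.0731094 = CAD 852,186.23
CAD 852,186.23 ÷ 0.176622 = HKD 4,824,915.55
Profit = HKD 4,824,915.55 − HKD 4,779,000.00

Profit: HKD 45,915.55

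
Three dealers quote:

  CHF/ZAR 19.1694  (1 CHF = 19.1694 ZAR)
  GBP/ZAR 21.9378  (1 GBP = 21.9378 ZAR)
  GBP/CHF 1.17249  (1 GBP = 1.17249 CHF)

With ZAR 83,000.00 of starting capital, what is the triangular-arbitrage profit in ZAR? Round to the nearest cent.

Profit: ZAR 2,035.97

Profitable loop is ZAR → GBP → CHF → ZAR:
ZAR 83,000.00 ÷ 21.9378 = GBP 3,783.42
GBP 3,783.42 × 1.17249 = CHF 4,436.03
CHF 4,436.03 × 19.1694 = ZAR 85,035.97
Profit = ZAR 85,035.97 − ZAR 83,000.00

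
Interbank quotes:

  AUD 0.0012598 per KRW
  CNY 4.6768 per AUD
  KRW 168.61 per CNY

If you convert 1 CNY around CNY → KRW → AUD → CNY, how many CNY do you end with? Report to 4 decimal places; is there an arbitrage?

Around CNY → KRW → AUD → CNY: 1 × 168.61 × 0.0012598 × 4.6768 = 0.993422
Product < 1; profitable direction is CNY → AUD → KRW → CNY.

0.9934 (arbitrage exists)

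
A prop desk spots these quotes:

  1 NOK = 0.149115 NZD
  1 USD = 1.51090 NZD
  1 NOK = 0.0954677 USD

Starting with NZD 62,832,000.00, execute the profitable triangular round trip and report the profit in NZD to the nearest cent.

Profit: NZD 2,122,618.43

Profitable loop is NZD → USD → NOK → NZD:
NZD 62,832,000.00 ÷ 1.51090 = USD 41,585,809.78
USD 41,585,809.78 ÷ 0.0954677 = NOK 435,600,834.44
NOK 435,600,834.44 × 0.149115 = NZD 64,954,618.43
Profit = NZD 64,954,618.43 − NZD 62,832,000.00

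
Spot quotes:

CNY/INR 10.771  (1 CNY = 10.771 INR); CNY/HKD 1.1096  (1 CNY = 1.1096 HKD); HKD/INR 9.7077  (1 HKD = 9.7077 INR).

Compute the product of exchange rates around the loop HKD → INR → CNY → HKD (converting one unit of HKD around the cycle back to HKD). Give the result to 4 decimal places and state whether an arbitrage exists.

1.0001 (no arbitrage)

Around HKD → INR → CNY → HKD: 1 × 9.7077 ÷ 10.771 × 1.1096 = 1.000062
Product ≈ 1 (deviation 0.006%, within rounding noise).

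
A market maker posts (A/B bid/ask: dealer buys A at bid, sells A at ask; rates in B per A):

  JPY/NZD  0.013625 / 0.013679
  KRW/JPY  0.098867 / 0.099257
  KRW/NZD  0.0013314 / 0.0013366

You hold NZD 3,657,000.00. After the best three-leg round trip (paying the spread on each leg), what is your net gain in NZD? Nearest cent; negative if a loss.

Net profit: NZD 28,626.91

Best loop NZD → KRW → JPY → NZD:
NZD 3,657,000.00 ÷ 0.0013366 (buy KRW at ask) = KRW 2,736,046,686
KRW 2,736,046,686 × 0.098867 (sell KRW at bid) = JPY 270,504,728
JPY 270,504,728 × 0.013625 (sell JPY at bid) = NZD 3,685,626.91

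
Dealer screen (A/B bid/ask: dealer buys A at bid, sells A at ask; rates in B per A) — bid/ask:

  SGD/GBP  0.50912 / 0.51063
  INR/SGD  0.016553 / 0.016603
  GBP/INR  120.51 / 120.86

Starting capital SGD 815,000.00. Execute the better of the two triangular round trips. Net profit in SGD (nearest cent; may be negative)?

Best loop SGD → GBP → INR → SGD:
SGD 815,000.00 × 0.50912 (sell SGD at bid) = GBP 414,932.80
GBP 414,932.80 × 120.51 (sell GBP at bid) = INR 50,003,551.73
INR 50,003,551.73 × 0.016553 (sell INR at bid) = SGD 827,708.79

Net profit: SGD 12,708.79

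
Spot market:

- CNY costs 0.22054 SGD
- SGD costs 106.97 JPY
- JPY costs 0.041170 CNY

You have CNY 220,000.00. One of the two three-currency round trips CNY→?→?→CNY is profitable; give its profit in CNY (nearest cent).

Profitable loop is CNY → JPY → SGD → CNY:
CNY 220,000.00 ÷ 0.041170 = JPY 5,343,697
JPY 5,343,697 ÷ 106.97 = SGD 49,955.10
SGD 49,955.10 ÷ 0.22054 = CNY 226,512.64
Profit = CNY 226,512.64 − CNY 220,000.00

Profit: CNY 6,512.64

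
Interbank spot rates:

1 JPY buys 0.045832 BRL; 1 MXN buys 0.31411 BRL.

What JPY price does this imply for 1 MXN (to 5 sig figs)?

1 MXN × 0.31411 = 0.31411 BRL
0.31411 BRL ÷ 0.045832 = 6.85351 JPY

MXN/JPY = 6.8535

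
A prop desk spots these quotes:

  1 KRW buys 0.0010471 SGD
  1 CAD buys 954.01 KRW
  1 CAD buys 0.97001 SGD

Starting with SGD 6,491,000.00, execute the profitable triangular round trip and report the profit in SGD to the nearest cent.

Profit: SGD 193,616.31

Profitable loop is SGD → CAD → KRW → SGD:
SGD 6,491,000.00 ÷ 0.97001 = CAD 6,691,683.59
CAD 6,691,683.59 × 954.01 = KRW 6,383,933,063
KRW 6,383,933,063 × 0.0010471 = SGD 6,684,616.31
Profit = SGD 6,684,616.31 − SGD 6,491,000.00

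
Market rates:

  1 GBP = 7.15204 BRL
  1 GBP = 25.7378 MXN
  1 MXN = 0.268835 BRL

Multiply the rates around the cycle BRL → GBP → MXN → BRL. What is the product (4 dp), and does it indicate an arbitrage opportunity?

0.9674 (arbitrage exists)

Around BRL → GBP → MXN → BRL: 1 ÷ 7.15204 × 25.7378 × 0.268835 = 0.967447
Product < 1; profitable direction is BRL → MXN → GBP → BRL.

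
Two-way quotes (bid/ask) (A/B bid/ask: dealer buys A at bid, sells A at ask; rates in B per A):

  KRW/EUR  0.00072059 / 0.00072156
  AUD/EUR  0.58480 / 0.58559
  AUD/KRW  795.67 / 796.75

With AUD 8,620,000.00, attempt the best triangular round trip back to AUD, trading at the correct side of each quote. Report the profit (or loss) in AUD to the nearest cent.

Best loop AUD → EUR → KRW → AUD:
AUD 8,620,000.00 × 0.58480 (sell AUD at bid) = EUR 5,040,976.00
EUR 5,040,976.00 ÷ 0.00072156 (buy KRW at ask) = KRW 6,986,218,748
KRW 6,986,218,748 ÷ 796.75 (buy AUD at ask) = AUD 8,768,395.04

Net profit: AUD 148,395.04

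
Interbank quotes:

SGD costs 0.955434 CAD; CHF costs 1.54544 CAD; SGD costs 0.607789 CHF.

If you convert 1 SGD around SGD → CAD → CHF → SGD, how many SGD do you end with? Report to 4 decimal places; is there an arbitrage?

1.0172 (arbitrage exists)

Around SGD → CAD → CHF → SGD: 1 × 0.955434 ÷ 1.54544 ÷ 0.607789 = 1.017175
Product > 1; profitable direction is SGD → CAD → CHF → SGD.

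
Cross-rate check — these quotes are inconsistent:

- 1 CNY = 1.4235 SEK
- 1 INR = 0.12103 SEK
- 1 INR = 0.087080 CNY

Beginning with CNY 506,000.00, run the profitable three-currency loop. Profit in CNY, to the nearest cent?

Profit: CNY 12,242.92

Profitable loop is CNY → SEK → INR → CNY:
CNY 506,000.00 × 1.4235 = SEK 720,291.00
SEK 720,291.00 ÷ 0.12103 = INR 5,951,342.64
INR 5,951,342.64 × 0.087080 = CNY 518,242.92
Profit = CNY 518,242.92 − CNY 506,000.00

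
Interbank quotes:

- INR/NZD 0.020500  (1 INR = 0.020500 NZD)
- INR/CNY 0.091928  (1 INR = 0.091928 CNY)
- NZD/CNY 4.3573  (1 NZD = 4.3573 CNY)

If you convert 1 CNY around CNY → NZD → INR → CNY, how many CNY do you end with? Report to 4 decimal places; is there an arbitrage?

1.0291 (arbitrage exists)

Around CNY → NZD → INR → CNY: 1 ÷ 4.3573 ÷ 0.020500 × 0.091928 = 1.029145
Product > 1; profitable direction is CNY → NZD → INR → CNY.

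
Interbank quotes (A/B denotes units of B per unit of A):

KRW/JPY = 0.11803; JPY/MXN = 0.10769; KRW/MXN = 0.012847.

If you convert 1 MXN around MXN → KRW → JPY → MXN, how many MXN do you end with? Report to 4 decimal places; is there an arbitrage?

Around MXN → KRW → JPY → MXN: 1 ÷ 0.012847 × 0.11803 × 0.10769 = 0.989387
Product < 1; profitable direction is MXN → JPY → KRW → MXN.

0.9894 (arbitrage exists)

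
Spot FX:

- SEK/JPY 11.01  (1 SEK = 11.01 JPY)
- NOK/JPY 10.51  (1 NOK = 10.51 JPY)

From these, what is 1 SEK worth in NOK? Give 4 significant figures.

1 SEK × 11.01 = 11.01 JPY
11.01 JPY ÷ 10.51 = 1.04757 NOK

SEK/NOK = 1.048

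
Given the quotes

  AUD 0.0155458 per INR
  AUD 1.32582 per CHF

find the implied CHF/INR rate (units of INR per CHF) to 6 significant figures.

CHF/INR = 85.2848

1 CHF × 1.32582 = 1.32582 AUD
1.32582 AUD ÷ 0.0155458 = 85.2848 INR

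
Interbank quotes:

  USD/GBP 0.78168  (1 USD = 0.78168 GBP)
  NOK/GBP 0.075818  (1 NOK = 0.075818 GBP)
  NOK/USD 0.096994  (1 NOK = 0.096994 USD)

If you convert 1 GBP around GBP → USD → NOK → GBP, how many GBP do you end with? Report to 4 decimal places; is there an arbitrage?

Around GBP → USD → NOK → GBP: 1 ÷ 0.78168 ÷ 0.096994 × 0.075818 = 0.999996
Product ≈ 1 (deviation 0.000%, within rounding noise).

1.0000 (no arbitrage)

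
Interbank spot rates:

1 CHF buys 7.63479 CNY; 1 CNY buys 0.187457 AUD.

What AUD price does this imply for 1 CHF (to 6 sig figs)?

CHF/AUD = 1.43119

1 CHF × 7.63479 = 7.63479 CNY
7.63479 CNY × 0.187457 = 1.43119 AUD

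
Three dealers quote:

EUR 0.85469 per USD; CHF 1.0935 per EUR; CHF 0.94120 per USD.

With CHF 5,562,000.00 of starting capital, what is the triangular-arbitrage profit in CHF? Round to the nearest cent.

Profit: CHF 39,256.91

Profitable loop is CHF → EUR → USD → CHF:
CHF 5,562,000.00 ÷ 1.0935 = EUR 5,086,419.75
EUR 5,086,419.75 ÷ 0.85469 = USD 5,951,186.69
USD 5,951,186.69 × 0.94120 = CHF 5,601,256.91
Profit = CHF 5,601,256.91 − CHF 5,562,000.00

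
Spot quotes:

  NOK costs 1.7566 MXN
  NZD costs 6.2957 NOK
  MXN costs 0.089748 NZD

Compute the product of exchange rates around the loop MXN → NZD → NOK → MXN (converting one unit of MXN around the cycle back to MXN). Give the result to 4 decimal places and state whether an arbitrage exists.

Around MXN → NZD → NOK → MXN: 1 × 0.089748 × 6.2957 × 1.7566 = 0.992526
Product < 1; profitable direction is MXN → NOK → NZD → MXN.

0.9925 (arbitrage exists)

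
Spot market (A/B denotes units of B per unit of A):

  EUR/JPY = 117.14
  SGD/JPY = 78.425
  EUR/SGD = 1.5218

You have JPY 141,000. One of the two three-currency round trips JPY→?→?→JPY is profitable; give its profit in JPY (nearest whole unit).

Profit: JPY 2,657

Profitable loop is JPY → EUR → SGD → JPY:
JPY 141,000 ÷ 117.14 = EUR 1,203.69
EUR 1,203.69 × 1.5218 = SGD 1,831.77
SGD 1,831.77 × 78.425 = JPY 143,657
Profit = JPY 143,657 − JPY 141,000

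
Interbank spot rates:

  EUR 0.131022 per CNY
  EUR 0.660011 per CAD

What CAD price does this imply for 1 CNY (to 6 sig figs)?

CNY/CAD = 0.198515

1 CNY × 0.131022 = 0.131022 EUR
0.131022 EUR ÷ 0.660011 = 0.198515 CAD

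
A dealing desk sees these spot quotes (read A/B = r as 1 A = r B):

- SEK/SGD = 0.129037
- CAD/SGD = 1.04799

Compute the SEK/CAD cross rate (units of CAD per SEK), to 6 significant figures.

1 SEK × 0.129037 = 0.129037 SGD
0.129037 SGD ÷ 1.04799 = 0.123128 CAD

SEK/CAD = 0.123128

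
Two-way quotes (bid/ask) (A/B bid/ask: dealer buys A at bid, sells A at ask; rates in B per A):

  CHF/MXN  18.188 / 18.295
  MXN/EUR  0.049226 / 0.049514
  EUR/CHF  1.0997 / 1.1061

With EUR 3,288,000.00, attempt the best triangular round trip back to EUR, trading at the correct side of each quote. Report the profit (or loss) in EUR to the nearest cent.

Best loop EUR → MXN → CHF → EUR:
EUR 3,288,000.00 ÷ 0.049514 (buy MXN at ask) = MXN 66,405,461.08
MXN 66,405,461.08 ÷ 18.295 (buy CHF at ask) = CHF 3,629,705.44
CHF 3,629,705.44 ÷ 1.1061 (buy EUR at ask) = EUR 3,281,534.62

Net result: EUR -6,465.38 (no profitable arbitrage after spreads)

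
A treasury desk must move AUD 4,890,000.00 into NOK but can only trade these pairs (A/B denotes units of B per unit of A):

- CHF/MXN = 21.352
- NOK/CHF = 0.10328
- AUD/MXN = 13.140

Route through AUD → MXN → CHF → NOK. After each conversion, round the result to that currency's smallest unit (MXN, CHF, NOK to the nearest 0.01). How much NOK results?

NOK 29,137,308.68

AUD 4,890,000.00 × 13.140 = MXN 64,254,600.00
MXN 64,254,600.00 ÷ 21.352 = CHF 3,009,301.24
CHF 3,009,301.24 ÷ 0.10328 = NOK 29,137,308.68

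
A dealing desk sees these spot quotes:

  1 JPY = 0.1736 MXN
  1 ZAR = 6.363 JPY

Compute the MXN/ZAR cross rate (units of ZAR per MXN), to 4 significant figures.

MXN/ZAR = 0.9053

1 MXN ÷ 0.1736 = 5.76037 JPY
5.76037 JPY ÷ 6.363 = 0.905291 ZAR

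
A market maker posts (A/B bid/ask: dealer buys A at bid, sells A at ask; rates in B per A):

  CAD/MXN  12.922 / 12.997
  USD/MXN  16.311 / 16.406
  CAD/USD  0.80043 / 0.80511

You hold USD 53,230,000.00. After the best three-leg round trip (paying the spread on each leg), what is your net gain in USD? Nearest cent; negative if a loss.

Best loop USD → MXN → CAD → USD:
USD 53,230,000.00 × 16.311 (sell USD at bid) = MXN 868,234,530.00
MXN 868,234,530.00 ÷ 12.997 (buy CAD at ask) = CAD 66,802,687.54
CAD 66,802,687.54 × 0.80043 (sell CAD at bid) = USD 53,470,875.19

Net profit: USD 240,875.19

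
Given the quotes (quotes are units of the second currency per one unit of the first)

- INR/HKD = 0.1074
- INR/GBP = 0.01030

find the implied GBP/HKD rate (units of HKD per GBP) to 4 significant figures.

GBP/HKD = 10.43

1 GBP ÷ 0.01030 = 97.0874 INR
97.0874 INR × 0.1074 = 10.4272 HKD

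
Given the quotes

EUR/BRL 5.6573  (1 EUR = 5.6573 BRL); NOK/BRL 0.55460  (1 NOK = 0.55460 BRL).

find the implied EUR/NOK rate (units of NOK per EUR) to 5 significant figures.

1 EUR × 5.6573 = 5.6573 BRL
5.6573 BRL ÷ 0.55460 = 10.2007 NOK

EUR/NOK = 10.201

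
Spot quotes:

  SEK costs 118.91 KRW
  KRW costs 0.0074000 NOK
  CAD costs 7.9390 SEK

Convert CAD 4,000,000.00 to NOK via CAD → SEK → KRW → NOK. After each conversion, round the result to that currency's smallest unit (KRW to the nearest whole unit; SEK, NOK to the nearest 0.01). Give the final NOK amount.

NOK 27,943,184.10

CAD 4,000,000.00 × 7.9390 = SEK 31,756,000.00
SEK 31,756,000.00 × 118.91 = KRW 3,776,105,960
KRW 3,776,105,960 × 0.0074000 = NOK 27,943,184.10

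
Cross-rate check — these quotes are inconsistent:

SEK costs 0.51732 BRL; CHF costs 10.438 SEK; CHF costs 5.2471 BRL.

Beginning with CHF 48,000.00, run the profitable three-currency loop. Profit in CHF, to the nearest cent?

Profit: CHF 1,396.76

Profitable loop is CHF → SEK → BRL → CHF:
CHF 48,000.00 × 10.438 = SEK 501,024.00
SEK 501,024.00 × 0.51732 = BRL 259,189.74
BRL 259,189.74 ÷ 5.2471 = CHF 49,396.76
Profit = CHF 49,396.76 − CHF 48,000.00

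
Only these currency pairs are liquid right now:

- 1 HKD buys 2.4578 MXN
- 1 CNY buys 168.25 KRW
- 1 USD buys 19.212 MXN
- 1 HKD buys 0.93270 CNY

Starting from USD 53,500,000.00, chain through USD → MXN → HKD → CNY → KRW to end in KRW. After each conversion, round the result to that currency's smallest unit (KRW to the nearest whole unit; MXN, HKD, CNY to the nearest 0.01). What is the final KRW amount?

USD 53,500,000.00 × 19.212 = MXN 1,027,842,000.00
MXN 1,027,842,000.00 ÷ 2.4578 = HKD 418,195,947.60
HKD 418,195,947.60 × 0.93270 = CNY 390,051,360.33
CNY 390,051,360.33 × 168.25 = KRW 65,626,141,376

KRW 65,626,141,376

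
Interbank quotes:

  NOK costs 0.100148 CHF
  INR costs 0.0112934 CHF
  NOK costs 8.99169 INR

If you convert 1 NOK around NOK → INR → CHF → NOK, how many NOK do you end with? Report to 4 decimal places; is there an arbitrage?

Around NOK → INR → CHF → NOK: 1 × 8.99169 × 0.0112934 ÷ 0.100148 = 1.013967
Product > 1; profitable direction is NOK → INR → CHF → NOK.

1.0140 (arbitrage exists)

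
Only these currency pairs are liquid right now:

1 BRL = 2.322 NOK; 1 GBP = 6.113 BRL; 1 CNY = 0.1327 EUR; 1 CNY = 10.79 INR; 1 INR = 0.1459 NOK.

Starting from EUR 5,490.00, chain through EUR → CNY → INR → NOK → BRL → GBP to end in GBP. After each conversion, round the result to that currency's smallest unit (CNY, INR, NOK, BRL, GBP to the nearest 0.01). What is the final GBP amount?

GBP 4,588.40

EUR 5,490.00 ÷ 0.1327 = CNY 41,371.51
CNY 41,371.51 × 10.79 = INR 446,398.59
INR 446,398.59 × 0.1459 = NOK 65,129.55
NOK 65,129.55 ÷ 2.322 = BRL 28,048.90
BRL 28,048.90 ÷ 6.113 = GBP 4,588.40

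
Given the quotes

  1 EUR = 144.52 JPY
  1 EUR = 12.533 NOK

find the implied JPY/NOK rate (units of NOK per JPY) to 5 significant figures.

JPY/NOK = 0.086722

1 JPY ÷ 144.52 = 0.00691946 EUR
0.00691946 EUR × 12.533 = 0.0867216 NOK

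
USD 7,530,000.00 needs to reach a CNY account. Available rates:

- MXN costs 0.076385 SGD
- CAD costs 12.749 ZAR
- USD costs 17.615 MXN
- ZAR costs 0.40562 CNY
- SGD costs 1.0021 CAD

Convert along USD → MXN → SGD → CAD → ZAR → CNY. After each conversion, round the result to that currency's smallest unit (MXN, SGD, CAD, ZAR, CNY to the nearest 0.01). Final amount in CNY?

USD 7,530,000.00 × 17.615 = MXN 132,640,950.00
MXN 132,640,950.00 × 0.076385 = SGD 10,131,778.97
SGD 10,131,778.97 × 1.0021 = CAD 10,153,055.71
CAD 10,153,055.71 × 12.749 = ZAR 129,441,307.25
ZAR 129,441,307.25 × 0.40562 = CNY 52,503,983.05

CNY 52,503,983.05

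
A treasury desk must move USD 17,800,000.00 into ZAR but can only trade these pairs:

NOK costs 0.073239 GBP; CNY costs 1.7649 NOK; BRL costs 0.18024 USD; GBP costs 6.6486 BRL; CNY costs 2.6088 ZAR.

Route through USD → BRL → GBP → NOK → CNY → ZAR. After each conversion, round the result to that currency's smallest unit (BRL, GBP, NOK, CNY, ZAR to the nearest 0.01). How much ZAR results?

USD 17,800,000.00 ÷ 0.18024 = BRL 98,757,212.61
BRL 98,757,212.61 ÷ 6.6486 = GBP 14,853,835.79
GBP 14,853,835.79 ÷ 0.073239 = NOK 202,813,197.75
NOK 202,813,197.75 ÷ 1.7649 = CNY 114,914,838.09
CNY 114,914,838.09 × 2.6088 = ZAR 299,789,829.61

ZAR 299,789,829.61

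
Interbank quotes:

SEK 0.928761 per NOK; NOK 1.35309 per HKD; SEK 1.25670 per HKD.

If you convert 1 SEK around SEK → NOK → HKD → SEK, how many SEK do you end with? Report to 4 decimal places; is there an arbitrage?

Around SEK → NOK → HKD → SEK: 1 ÷ 0.928761 ÷ 1.35309 × 1.25670 = 1.000002
Product ≈ 1 (deviation 0.000%, within rounding noise).

1.0000 (no arbitrage)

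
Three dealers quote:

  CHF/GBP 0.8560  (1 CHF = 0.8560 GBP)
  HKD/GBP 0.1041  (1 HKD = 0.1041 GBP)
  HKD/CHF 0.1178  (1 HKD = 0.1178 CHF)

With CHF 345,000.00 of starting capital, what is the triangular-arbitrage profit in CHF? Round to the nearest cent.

Profitable loop is CHF → HKD → GBP → CHF:
CHF 345,000.00 ÷ 0.1178 = HKD 2,928,692.70
HKD 2,928,692.70 × 0.1041 = GBP 304,876.91
GBP 304,876.91 ÷ 0.8560 = CHF 356,164.61
Profit = CHF 356,164.61 − CHF 345,000.00

Profit: CHF 11,164.61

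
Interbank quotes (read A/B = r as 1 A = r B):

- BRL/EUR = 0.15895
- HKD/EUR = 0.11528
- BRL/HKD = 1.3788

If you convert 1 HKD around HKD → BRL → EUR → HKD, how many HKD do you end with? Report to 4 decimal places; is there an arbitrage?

1.0000 (no arbitrage)

Around HKD → BRL → EUR → HKD: 1 ÷ 1.3788 × 0.15895 ÷ 0.11528 = 1.000012
Product ≈ 1 (deviation 0.001%, within rounding noise).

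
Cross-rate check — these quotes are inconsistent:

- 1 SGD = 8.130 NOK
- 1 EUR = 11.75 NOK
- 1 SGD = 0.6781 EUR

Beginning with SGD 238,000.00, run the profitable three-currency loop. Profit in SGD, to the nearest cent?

Profitable loop is SGD → NOK → EUR → SGD:
SGD 238,000.00 × 8.130 = NOK 1,934,940.00
NOK 1,934,940.00 ÷ 11.75 = EUR 164,675.74
EUR 164,675.74 ÷ 0.6781 = SGD 242,848.76
Profit = SGD 242,848.76 − SGD 238,000.00

Profit: SGD 4,848.76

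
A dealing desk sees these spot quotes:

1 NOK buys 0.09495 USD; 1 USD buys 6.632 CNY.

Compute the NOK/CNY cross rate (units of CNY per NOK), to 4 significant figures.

1 NOK × 0.09495 = 0.09495 USD
0.09495 USD × 6.632 = 0.629708 CNY

NOK/CNY = 0.6297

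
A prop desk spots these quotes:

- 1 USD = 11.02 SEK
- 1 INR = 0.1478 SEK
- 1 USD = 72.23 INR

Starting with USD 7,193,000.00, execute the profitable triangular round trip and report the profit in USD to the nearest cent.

Profitable loop is USD → SEK → INR → USD:
USD 7,193,000.00 × 11.02 = SEK 79,266,860.00
SEK 79,266,860.00 ÷ 0.1478 = INR 536,311,637.35
INR 536,311,637.35 ÷ 72.23 = USD 7,425,053.82
Profit = USD 7,425,053.82 − USD 7,193,000.00

Profit: USD 232,053.82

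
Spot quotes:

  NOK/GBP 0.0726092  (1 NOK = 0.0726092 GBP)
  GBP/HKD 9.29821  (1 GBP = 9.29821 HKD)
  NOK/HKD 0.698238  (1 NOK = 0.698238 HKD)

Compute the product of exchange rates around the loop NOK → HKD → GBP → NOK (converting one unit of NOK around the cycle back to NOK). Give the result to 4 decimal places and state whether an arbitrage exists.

Around NOK → HKD → GBP → NOK: 1 × 0.698238 ÷ 9.29821 ÷ 0.0726092 = 1.034219
Product > 1; profitable direction is NOK → HKD → GBP → NOK.

1.0342 (arbitrage exists)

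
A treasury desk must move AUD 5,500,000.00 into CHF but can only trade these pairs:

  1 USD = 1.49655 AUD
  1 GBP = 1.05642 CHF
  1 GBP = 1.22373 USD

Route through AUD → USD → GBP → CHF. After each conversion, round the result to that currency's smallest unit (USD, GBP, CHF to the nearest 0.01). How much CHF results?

AUD 5,500,000.00 ÷ 1.49655 = USD 3,675,119.44
USD 3,675,119.44 ÷ 1.22373 = GBP 3,003,211.04
GBP 3,003,211.04 × 1.05642 = CHF 3,172,652.21

CHF 3,172,652.21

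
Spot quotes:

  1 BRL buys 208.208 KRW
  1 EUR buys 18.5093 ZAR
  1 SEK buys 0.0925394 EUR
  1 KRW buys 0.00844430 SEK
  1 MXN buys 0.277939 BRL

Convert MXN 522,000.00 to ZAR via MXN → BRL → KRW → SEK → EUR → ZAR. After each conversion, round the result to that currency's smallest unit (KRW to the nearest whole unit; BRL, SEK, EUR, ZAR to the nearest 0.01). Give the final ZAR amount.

ZAR 436,915.73

MXN 522,000.00 × 0.277939 = BRL 145,084.16
BRL 145,084.16 × 208.208 = KRW 30,207,683
KRW 30,207,683 × 0.00844430 = SEK 255,082.74
SEK 255,082.74 × 0.0925394 = EUR 23,605.20
EUR 23,605.20 × 18.5093 = ZAR 436,915.73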